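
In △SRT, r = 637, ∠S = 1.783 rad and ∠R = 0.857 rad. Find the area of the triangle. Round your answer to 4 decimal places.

The third angle is ∠T = π − ∠S − ∠R = 0.502 rad.
Law of sines: s = r·sin S/sin R ≈ 823.82.
Law of sines: t = r·sin T/sin R ≈ 405.2.
Area = ½·r·s·sin T ≈ 1.2616e+05.

126161.6427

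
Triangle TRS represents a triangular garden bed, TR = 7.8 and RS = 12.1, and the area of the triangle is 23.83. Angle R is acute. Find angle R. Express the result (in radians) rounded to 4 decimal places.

∠R ≈ 0.5294 rad

From area = ½·TR·RS·sin R, we get sin R = 2·area/(TR·RS) ≈ 0.50498.
Taking the acute solution, ∠R ≈ 0.529 rad.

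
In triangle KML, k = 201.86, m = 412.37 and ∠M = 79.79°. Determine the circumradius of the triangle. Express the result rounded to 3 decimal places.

Law of sines: sin K = k·sin M/m ≈ 0.48176.
Since m ≥ k, only the acute value applies: ∠K ≈ 28.80°.
Then ∠L = 180° − ∠M − ∠K ≈ 71.41°.
Law of sines gives l = m·sin L/sin M ≈ 397.14.
Circumradius = m/(2 sin M) ≈ 209.5.

209.503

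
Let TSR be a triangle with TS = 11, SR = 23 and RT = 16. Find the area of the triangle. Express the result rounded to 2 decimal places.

area ≈ 79.37

Semiperimeter s = (23 + 16 + 11)/2 = 25.
Heron's formula: area = √(25·2·9·14) ≈ 79.373.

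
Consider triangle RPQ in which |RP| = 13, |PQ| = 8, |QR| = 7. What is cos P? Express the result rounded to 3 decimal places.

By the law of cosines, cos P = (|RP|² + |PQ|² − |QR|²) / (2·|RP|·|PQ|) ≈ 0.88462, so ∠P ≈ 27.80°.

cos P ≈ 0.885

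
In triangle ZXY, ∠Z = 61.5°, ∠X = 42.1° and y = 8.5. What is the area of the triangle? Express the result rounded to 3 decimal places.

21.898

The third angle is ∠Y = 180° − ∠Z − ∠X = 76.40°.
Law of sines: z = y·sin Z/sin Y ≈ 7.6854.
Law of sines: x = y·sin X/sin Y ≈ 5.863.
Area = ½·y·z·sin X ≈ 21.898.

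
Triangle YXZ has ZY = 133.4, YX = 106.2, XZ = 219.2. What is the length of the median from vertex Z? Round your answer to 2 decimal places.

173.50

Median from Z: ½√(2·XZ² + 2·ZY² − YX²) ≈ 173.5.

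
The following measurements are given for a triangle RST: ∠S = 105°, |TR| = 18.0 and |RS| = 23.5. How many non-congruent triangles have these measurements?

0

|RS|·sin S = 23.5·sin(105°) ≈ 22.7.
Since ∠S is not acute, a triangle exists only if |TR| > |RS|; here |TR| ≤ |RS|, so there is no triangle.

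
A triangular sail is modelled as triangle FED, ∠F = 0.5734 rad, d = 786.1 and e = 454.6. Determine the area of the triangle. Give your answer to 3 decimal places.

Area = ½·e·d·sin F ≈ 96933.

area ≈ 96932.649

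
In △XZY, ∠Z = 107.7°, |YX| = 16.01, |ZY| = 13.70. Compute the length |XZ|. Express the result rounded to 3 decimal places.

Law of sines: sin X = |ZY|·sin Z/|YX| ≈ 0.81521.
Since |YX| ≥ |ZY|, only the acute value applies: ∠X ≈ 54.61°.
Then ∠Y = 180° − ∠Z − ∠X ≈ 17.69°.
Law of sines gives |XZ| = |YX|·sin Y/sin Z ≈ 5.1073.

5.107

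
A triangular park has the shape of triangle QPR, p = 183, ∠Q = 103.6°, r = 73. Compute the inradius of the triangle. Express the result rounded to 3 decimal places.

27.723

By the law of cosines, q² = p² + r² − 2·p·r·cos Q = 45101, so q ≈ 212.37.
Area = ½·p·r·sin Q ≈ 6492.2.
Semiperimeter s = (212.37+183+73)/2 = 234.18.
Inradius = area/s = 6492.2/234.18 ≈ 27.723.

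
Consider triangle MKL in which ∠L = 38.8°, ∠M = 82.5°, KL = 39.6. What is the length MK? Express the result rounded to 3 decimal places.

25.028

The third angle is ∠K = 180° − ∠L − ∠M = 58.70°.
Law of sines: MK = KL·sin L/sin M ≈ 25.028.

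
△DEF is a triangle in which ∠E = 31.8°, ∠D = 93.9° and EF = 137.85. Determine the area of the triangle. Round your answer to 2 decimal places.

area ≈ 4075.35

The third angle is ∠F = 180° − ∠D − ∠E = 54.30°.
Law of sines: FD = EF·sin E/sin D ≈ 72.809.
Law of sines: DE = EF·sin F/sin D ≈ 112.21.
Area = ½·EF·FD·sin F ≈ 4075.4.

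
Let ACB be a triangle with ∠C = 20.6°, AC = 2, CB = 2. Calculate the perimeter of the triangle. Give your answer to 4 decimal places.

perimeter ≈ 4.7152

By the law of cosines, BA² = AC² + CB² − 2·AC·CB·cos C = 0.51152, so BA ≈ 0.71521.
Semiperimeter s = (2+0.71521+2)/2 = 2.3576.
Perimeter = 2 + 0.71521 + 2 = 4.7152.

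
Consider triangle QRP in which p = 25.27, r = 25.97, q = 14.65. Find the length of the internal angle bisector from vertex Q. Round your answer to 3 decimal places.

24.548

By the law of cosines, cos Q = (r² + p² − q²) / (2·r·p) ≈ 0.83685, so ∠Q ≈ 33.19°.
The bisector from Q has length 2·r·p·cos(∠Q/2)/(r+p) ≈ 24.548.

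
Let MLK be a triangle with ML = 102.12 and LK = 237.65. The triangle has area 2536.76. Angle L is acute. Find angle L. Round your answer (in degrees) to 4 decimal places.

∠L ≈ 12.0670°

From area = ½·ML·LK·sin L, we get sin L = 2·area/(ML·LK) ≈ 0.20906.
Taking the acute solution, ∠L ≈ 12.07°.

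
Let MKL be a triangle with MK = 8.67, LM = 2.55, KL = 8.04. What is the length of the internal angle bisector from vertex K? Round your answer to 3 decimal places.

t_K ≈ 8.251

By the law of cosines, cos K = (MK² + KL² − LM²) / (2·MK·KL) ≈ 0.95621, so ∠K ≈ 0.297 rad.
The bisector from K has length 2·MK·KL·cos(∠K/2)/(MK+KL) ≈ 8.2513.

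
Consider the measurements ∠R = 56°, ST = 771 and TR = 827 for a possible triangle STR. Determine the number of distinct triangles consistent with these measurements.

2

TR·sin R = 827·sin(56°) ≈ 685.6.
Since TR sin R < ST < TR (685.6 < 771 < 827), two triangles exist.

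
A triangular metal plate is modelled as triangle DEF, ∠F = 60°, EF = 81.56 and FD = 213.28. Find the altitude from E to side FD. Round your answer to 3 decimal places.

By the law of cosines, DE² = EF² + FD² − 2·EF·FD·cos F = 34745, so DE ≈ 186.4.
Area = ½·EF·FD·sin F ≈ 7532.3.
The altitude from E has length 2·area/FD ≈ 70.633.

70.633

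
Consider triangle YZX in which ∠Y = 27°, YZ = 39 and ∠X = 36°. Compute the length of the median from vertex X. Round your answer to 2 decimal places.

42.67

The third angle is ∠Z = 180° − ∠X − ∠Y = 117.00°.
Law of sines: ZX = YZ·sin Y/sin X ≈ 30.123.
Law of sines: XY = YZ·sin Z/sin X ≈ 59.119.
Median from X: ½√(2·ZX² + 2·XY² − YZ²) ≈ 42.673.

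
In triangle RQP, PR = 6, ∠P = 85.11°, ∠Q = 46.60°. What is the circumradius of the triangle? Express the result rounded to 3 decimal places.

4.129

The third angle is ∠R = 180° − ∠Q − ∠P = 48.29°.
Law of sines: QP = PR·sin R/sin Q ≈ 6.1647.
Law of sines: RQ = PR·sin P/sin Q ≈ 8.2279.
Circumradius = PR/(2 sin Q) ≈ 4.129.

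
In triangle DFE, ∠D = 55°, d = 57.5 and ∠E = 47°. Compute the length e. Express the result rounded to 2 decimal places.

51.34

The third angle is ∠F = 180° − ∠E − ∠D = 78.00°.
Law of sines: e = d·sin E/sin D ≈ 51.337.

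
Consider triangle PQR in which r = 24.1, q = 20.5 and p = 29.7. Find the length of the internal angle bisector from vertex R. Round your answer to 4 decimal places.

By the law of cosines, cos R = (p² + q² − r²) / (2·p·q) ≈ 0.59254, so ∠R ≈ 53.66°.
The bisector from R has length 2·p·q·cos(∠R/2)/(p+q) ≈ 21.645.

t_R ≈ 21.6454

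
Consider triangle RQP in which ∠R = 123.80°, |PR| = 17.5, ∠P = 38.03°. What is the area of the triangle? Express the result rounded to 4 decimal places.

251.3874

The third angle is ∠Q = 180° − ∠P − ∠R = 18.17°.
Law of sines: |QP| = |PR|·sin R/sin Q ≈ 46.634.
Law of sines: |RQ| = |PR|·sin P/sin Q ≈ 34.573.
Area = ½·|PR|·|QP|·sin P ≈ 251.39.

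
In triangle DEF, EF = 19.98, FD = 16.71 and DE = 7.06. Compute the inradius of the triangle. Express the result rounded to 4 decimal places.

Semiperimeter s = (19.98 + 16.71 + 7.06)/2 = 21.875.
Heron's formula: area = √(21.875·1.895·5.165·14.815) ≈ 56.32.
Inradius = area/s = 56.32/21.875 ≈ 2.5746.

r ≈ 2.5746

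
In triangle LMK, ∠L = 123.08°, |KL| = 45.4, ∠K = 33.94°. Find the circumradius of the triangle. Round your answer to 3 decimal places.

58.144

The third angle is ∠M = 180° − ∠K − ∠L = 22.98°.
Law of sines: |MK| = |KL|·sin L/sin M ≈ 97.439.
Law of sines: |LM| = |KL|·sin K/sin M ≈ 64.926.
Circumradius = |KL|/(2 sin M) ≈ 58.144.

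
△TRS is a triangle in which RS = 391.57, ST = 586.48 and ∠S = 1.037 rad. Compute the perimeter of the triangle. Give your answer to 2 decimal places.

perimeter ≈ 1491.46

By the law of cosines, TR² = RS² + ST² − 2·RS·ST·cos S = 2.6359e+05, so TR ≈ 513.41.
Semiperimeter s = (391.57+586.48+513.41)/2 = 745.73.
Perimeter = 391.57 + 586.48 + 513.41 = 1491.5.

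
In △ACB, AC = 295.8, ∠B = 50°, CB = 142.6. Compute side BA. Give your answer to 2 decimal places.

366.55

Law of sines: sin A = CB·sin B/AC ≈ 0.36930.
Since AC ≥ CB, only the acute value applies: ∠A ≈ 21.67°.
Then ∠C = 180° − ∠B − ∠A ≈ 108.33°.
Law of sines gives BA = AC·sin C/sin B ≈ 366.55.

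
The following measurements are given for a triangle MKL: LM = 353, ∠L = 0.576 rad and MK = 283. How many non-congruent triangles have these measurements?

2

LM·sin L = 353·sin(0.576 rad) ≈ 192.3.
Since LM sin L < MK < LM (192.3 < 283 < 353), two triangles exist.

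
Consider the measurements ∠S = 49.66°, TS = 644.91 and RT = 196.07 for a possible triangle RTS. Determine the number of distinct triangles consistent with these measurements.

0

TS·sin S = 644.91·sin(49.66°) ≈ 491.6.
Since RT = 196.07 < 491.6 = TS sin S, no triangle exists.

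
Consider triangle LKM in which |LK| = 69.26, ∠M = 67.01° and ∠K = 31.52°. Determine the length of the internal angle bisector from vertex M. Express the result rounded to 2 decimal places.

42.91

The third angle is ∠L = 180° − ∠K − ∠M = 81.47°.
Law of sines: |KM| = |LK|·sin L/sin M ≈ 74.404.
Law of sines: |ML| = |LK|·sin K/sin M ≈ 39.333.
The bisector from M has length 2·|KM|·|ML|·cos(∠M/2)/(|KM|+|ML|) ≈ 42.91.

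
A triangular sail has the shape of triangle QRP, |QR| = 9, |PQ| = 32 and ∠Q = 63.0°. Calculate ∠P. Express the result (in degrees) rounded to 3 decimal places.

∠P ≈ 16.028°

By the law of cosines, |RP|² = |PQ|² + |QR|² − 2·|PQ|·|QR|·cos Q = 843.5, so |RP| ≈ 29.043.
Law of cosines again: cos P = (|RP|² + |PQ|² − |QR|²)/(2·|RP|·|PQ|) ≈ 0.96113, so ∠P ≈ 16.03°.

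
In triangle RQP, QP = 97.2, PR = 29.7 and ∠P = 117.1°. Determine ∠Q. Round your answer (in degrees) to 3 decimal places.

∠Q ≈ 13.429°

By the law of cosines, RQ² = QP² + PR² − 2·QP·PR·cos P = 12960, so RQ ≈ 113.84.
Law of cosines again: cos Q = (RQ² + QP² − PR²)/(2·RQ·QP) ≈ 0.97266, so ∠Q ≈ 13.43°.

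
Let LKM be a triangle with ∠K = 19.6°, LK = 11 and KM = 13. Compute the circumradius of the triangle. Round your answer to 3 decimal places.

By the law of cosines, ML² = LK² + KM² − 2·LK·KM·cos K = 20.572, so ML ≈ 4.5356.
Area = ½·LK·KM·sin K ≈ 23.985.
Circumradius = ML/(2 sin K) ≈ 6.7604.

6.760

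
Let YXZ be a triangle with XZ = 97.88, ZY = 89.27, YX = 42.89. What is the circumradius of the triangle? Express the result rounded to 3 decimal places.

R ≈ 48.962

By the law of cosines, cos Y = (ZY² + YX² − XZ²) / (2·ZY·YX) ≈ 0.02980, so ∠Y ≈ 88.29°.
Circumradius = XZ/(2 sin Y) ≈ 48.962.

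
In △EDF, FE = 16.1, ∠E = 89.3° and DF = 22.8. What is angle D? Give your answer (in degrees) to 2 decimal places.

Law of sines: sin D = FE·sin E/DF ≈ 0.70609.
Since DF ≥ FE, only the acute value applies: ∠D ≈ 44.92°.
Then ∠F = 180° − ∠E − ∠D ≈ 45.78°.

44.92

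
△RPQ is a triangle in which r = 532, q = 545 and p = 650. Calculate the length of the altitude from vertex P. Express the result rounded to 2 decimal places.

Semiperimeter s = (532 + 650 + 545)/2 = 863.5.
Heron's formula: area = √(863.5·331.5·213.5·318.5) ≈ 1.3952e+05.
The altitude from P has length 2·area/p ≈ 429.28.

h_P ≈ 429.28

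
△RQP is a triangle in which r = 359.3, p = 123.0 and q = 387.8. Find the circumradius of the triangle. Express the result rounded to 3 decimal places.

194.373

By the law of cosines, cos R = (q² + p² − r²) / (2·q·p) ≈ 0.38178, so ∠R ≈ 1.1791 rad.
Circumradius = r/(2 sin R) ≈ 194.37.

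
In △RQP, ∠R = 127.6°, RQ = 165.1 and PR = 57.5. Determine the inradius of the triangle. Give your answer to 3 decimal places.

r ≈ 17.577

By the law of cosines, QP² = PR² + RQ² − 2·PR·RQ·cos R = 42149, so QP ≈ 205.3.
Area = ½·PR·RQ·sin R ≈ 3760.7.
Semiperimeter s = (205.3+57.5+165.1)/2 = 213.95.
Inradius = area/s = 3760.7/213.95 ≈ 17.577.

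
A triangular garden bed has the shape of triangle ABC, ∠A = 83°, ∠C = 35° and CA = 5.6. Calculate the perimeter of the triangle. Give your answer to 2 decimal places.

The third angle is ∠B = 180° − ∠C − ∠A = 62.00°.
Law of sines: BC = CA·sin A/sin B ≈ 6.2951.
Law of sines: AB = CA·sin C/sin B ≈ 3.6378.
Semiperimeter s = (6.2951+5.6+3.6378)/2 = 7.7665.
Perimeter = 6.2951 + 5.6 + 3.6378 = 15.533.

perimeter ≈ 15.53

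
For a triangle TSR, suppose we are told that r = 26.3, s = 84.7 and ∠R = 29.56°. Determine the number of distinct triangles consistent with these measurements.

s·sin R = 84.7·sin(29.56°) ≈ 41.79.
Since r = 26.3 < 41.79 = s sin R, no triangle exists.

0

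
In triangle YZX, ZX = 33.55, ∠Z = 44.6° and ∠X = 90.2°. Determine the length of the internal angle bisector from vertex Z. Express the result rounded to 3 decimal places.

The third angle is ∠Y = 180° − ∠Z − ∠X = 45.20°.
Law of sines: XY = ZX·sin Z/sin Y ≈ 33.199.
Law of sines: YZ = ZX·sin X/sin Y ≈ 47.282.
The bisector from Z has length 2·YZ·ZX·cos(∠Z/2)/(YZ+ZX) ≈ 36.314.

t_Z ≈ 36.314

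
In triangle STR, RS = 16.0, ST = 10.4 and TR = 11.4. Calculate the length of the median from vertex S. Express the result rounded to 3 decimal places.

Median from S: ½√(2·RS² + 2·ST² − TR²) ≈ 12.231.

m_S ≈ 12.231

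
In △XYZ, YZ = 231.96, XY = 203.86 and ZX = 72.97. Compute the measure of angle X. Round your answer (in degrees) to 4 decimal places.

By the law of cosines, cos X = (ZX² + XY² − YZ²) / (2·ZX·XY) ≈ -0.23266, so ∠X ≈ 103.45°.

103.4537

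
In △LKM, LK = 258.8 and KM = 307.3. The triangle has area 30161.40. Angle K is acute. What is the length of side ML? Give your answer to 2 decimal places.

From area = ½·LK·KM·sin K, we get sin K = 2·area/(LK·KM) ≈ 0.75850.
Taking the acute solution, ∠K ≈ 0.861 rad.
Law of cosines then gives ML ≈ 240.33.

240.33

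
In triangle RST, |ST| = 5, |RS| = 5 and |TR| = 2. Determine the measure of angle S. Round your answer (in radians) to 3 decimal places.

By the law of cosines, cos S = (|RS|² + |ST|² − |TR|²) / (2·|RS|·|ST|) ≈ 0.92000, so ∠S ≈ 0.4027 rad.

∠S ≈ 0.403 rad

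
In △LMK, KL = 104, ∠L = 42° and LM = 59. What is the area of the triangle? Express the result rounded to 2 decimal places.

area ≈ 2052.89

Area = ½·KL·LM·sin L ≈ 2052.9.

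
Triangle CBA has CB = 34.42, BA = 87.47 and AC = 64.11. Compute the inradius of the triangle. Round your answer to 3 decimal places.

10.032

Semiperimeter s = (87.47 + 64.11 + 34.42)/2 = 93.
Heron's formula: area = √(93·5.53·28.89·58.58) ≈ 932.94.
Inradius = area/s = 932.94/93 ≈ 10.032.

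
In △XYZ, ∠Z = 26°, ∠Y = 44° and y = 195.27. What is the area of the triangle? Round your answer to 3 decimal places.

area ≈ 11305.703

The third angle is ∠X = 180° − ∠Y − ∠Z = 110.00°.
Law of sines: x = y·sin X/sin Y ≈ 264.15.
Law of sines: z = y·sin Z/sin Y ≈ 123.23.
Area = ½·y·x·sin Z ≈ 11306.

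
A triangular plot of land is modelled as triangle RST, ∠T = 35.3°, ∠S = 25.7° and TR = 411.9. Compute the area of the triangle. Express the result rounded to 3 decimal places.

The third angle is ∠R = 180° − ∠S − ∠T = 119.00°.
Law of sines: ST = TR·sin R/sin S ≈ 830.74.
Law of sines: RS = TR·sin T/sin S ≈ 548.86.
Area = ½·TR·ST·sin T ≈ 98866.

98865.609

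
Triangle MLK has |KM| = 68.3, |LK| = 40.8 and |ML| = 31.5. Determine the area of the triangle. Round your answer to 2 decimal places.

area ≈ 401.16

Semiperimeter s = (40.8 + 68.3 + 31.5)/2 = 70.3.
Heron's formula: area = √(70.3·29.5·2·38.8) ≈ 401.16.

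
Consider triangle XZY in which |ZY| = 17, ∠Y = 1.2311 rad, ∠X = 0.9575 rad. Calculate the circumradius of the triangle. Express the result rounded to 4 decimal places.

The third angle is ∠Z = π − ∠Y − ∠X = 0.9530 rad.
Law of sines: |YX| = |ZY|·sin Z/sin X ≈ 16.946.
Law of sines: |XZ| = |ZY|·sin Y/sin X ≈ 19.601.
Circumradius = |ZY|/(2 sin X) ≈ 10.394.

R ≈ 10.3943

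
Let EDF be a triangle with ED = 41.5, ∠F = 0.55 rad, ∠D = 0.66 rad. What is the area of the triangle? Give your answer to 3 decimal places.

area ≈ 945.073

The third angle is ∠E = π − ∠D − ∠F = 1.932 rad.
Law of sines: DF = ED·sin E/sin F ≈ 74.285.
Law of sines: FE = ED·sin D/sin F ≈ 48.68.
Area = ½·ED·DF·sin D ≈ 945.07.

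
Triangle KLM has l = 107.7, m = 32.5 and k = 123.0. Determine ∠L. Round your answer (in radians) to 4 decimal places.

By the law of cosines, cos L = (m² + k² − l²) / (2·m·k) ≈ 0.57360, so ∠L ≈ 0.960 rad.

∠L ≈ 0.9599 rad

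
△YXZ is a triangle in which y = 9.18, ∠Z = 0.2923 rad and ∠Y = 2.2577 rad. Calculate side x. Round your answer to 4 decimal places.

The third angle is ∠X = π − ∠Z − ∠Y = 0.5916 rad.
Law of sines: x = y·sin X/sin Y ≈ 6.6211.

6.6211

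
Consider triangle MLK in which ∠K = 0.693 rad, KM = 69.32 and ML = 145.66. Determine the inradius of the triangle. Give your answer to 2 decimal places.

Law of sines: sin L = KM·sin K/ML ≈ 0.30403.
Since ML ≥ KM, only the acute value applies: ∠L ≈ 0.309 rad.
Then ∠M = π − ∠K − ∠L ≈ 2.140 rad.
Law of sines gives LK = ML·sin M/sin K ≈ 192.09.
Area = ½·ML·KM·sin M ≈ 4253.5.
Semiperimeter s = (192.09+69.32+145.66)/2 = 203.54.
Inradius = area/s = 4253.5/203.54 ≈ 20.898.

20.90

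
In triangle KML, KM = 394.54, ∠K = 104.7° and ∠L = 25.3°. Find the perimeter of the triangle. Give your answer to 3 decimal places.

The third angle is ∠M = 180° − ∠L − ∠K = 50.00°.
Law of sines: ML = KM·sin K/sin L ≈ 892.99.
Law of sines: LK = KM·sin M/sin L ≈ 707.22.
Semiperimeter s = (892.99+707.22+394.54)/2 = 997.37.
Perimeter = 892.99 + 707.22 + 394.54 = 1994.7.

perimeter ≈ 1994.747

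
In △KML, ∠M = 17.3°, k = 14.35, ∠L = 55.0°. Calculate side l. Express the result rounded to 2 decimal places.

12.34

The third angle is ∠K = 180° − ∠M − ∠L = 107.70°.
Law of sines: l = k·sin L/sin K ≈ 12.339.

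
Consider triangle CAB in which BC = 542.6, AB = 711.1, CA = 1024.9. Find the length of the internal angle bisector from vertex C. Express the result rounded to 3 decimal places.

By the law of cosines, cos C = (BC² + CA² − AB²) / (2·BC·CA) ≈ 0.75450, so ∠C ≈ 41.02°.
The bisector from C has length 2·BC·CA·cos(∠C/2)/(BC+CA) ≈ 664.58.

t_C ≈ 664.577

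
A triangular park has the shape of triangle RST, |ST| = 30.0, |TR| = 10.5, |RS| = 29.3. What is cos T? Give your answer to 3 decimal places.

By the law of cosines, cos T = (|ST|² + |TR|² − |RS|²) / (2·|ST|·|TR|) ≈ 0.24089, so ∠T ≈ 1.328 rad.

cos T ≈ 0.241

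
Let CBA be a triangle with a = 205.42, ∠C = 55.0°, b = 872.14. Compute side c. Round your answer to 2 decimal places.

772.86

By the law of cosines, c² = b² + a² − 2·b·a·cos C = 5.9731e+05, so c ≈ 772.86.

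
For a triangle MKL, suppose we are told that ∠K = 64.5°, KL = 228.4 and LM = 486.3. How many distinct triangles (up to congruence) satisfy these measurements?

KL·sin K = 228.4·sin(64.5°) ≈ 206.2.
Since LM ≥ KL, exactly one triangle exists.

1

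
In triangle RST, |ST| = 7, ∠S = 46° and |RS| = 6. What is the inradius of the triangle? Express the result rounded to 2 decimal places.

r ≈ 1.66

By the law of cosines, |TR|² = |RS|² + |ST|² − 2·|RS|·|ST|·cos S = 26.649, so |TR| ≈ 5.1622.
Area = ½·|RS|·|ST|·sin S ≈ 15.106.
Semiperimeter s = (7+5.1622+6)/2 = 9.0811.
Inradius = area/s = 15.106/9.0811 ≈ 1.6635.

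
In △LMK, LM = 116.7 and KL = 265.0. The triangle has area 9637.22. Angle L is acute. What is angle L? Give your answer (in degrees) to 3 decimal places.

38.554

From area = ½·KL·LM·sin L, we get sin L = 2·area/(KL·LM) ≈ 0.62325.
Taking the acute solution, ∠L ≈ 38.55°.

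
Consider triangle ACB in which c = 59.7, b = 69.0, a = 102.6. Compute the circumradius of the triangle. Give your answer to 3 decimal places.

R ≈ 53.236

By the law of cosines, cos A = (c² + b² − a²) / (2·c·b) ≈ -0.26724, so ∠A ≈ 105.50°.
Circumradius = a/(2 sin A) ≈ 53.236.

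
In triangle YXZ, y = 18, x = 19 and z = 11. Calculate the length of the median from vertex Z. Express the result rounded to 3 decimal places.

17.671

Median from Z: ½√(2·y² + 2·x² − z²) ≈ 17.671.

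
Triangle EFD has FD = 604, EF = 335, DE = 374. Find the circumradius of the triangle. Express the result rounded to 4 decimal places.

By the law of cosines, cos E = (DE² + EF² − FD²) / (2·DE·EF) ≈ -0.44982, so ∠E ≈ 116.73°.
Circumradius = FD/(2 sin E) ≈ 338.14.

338.1401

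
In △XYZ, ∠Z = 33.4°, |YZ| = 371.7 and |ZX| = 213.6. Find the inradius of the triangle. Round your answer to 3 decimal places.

53.850

By the law of cosines, |XY|² = |YZ|² + |ZX|² − 2·|YZ|·|ZX|·cos Z = 51220, so |XY| ≈ 226.32.
Area = ½·|YZ|·|ZX|·sin Z ≈ 21853.
Semiperimeter s = (371.7+213.6+226.32)/2 = 405.81.
Inradius = area/s = 21853/405.81 ≈ 53.85.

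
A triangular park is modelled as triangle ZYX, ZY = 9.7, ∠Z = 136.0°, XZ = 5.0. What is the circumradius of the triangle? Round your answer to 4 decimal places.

By the law of cosines, YX² = XZ² + ZY² − 2·XZ·ZY·cos Z = 188.87, so YX ≈ 13.743.
Area = ½·XZ·ZY·sin Z ≈ 16.845.
Circumradius = YX/(2 sin Z) ≈ 9.8918.

9.8918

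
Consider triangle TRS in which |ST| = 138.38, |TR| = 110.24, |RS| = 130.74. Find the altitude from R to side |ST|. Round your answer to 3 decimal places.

Semiperimeter s = (130.74 + 138.38 + 110.24)/2 = 189.68.
Heron's formula: area = √(189.68·58.94·51.3·79.44) ≈ 6749.9.
The altitude from R has length 2·area/|ST| ≈ 97.555.

97.555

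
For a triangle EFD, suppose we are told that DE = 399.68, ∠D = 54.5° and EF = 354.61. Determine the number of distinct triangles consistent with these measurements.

2

DE·sin D = 399.68·sin(54.5°) ≈ 325.4.
Since DE sin D < EF < DE (325.4 < 354.61 < 399.68), two triangles exist.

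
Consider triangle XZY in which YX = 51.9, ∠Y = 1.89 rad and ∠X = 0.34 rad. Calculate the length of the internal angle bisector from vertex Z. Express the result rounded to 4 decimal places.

The third angle is ∠Z = π − ∠Y − ∠X = 0.912 rad.
Law of sines: ZY = YX·sin X/sin Z ≈ 21.896.
Law of sines: XZ = YX·sin Y/sin Z ≈ 62.34.
The bisector from Z has length 2·XZ·ZY·cos(∠Z/2)/(XZ+ZY) ≈ 29.1.

t_Z ≈ 29.0998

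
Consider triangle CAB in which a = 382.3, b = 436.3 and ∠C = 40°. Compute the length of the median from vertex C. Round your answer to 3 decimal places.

384.727

By the law of cosines, c² = a² + b² − 2·a·b·cos C = 80962, so c ≈ 284.54.
Median from C: ½√(2·a² + 2·b² − c²) ≈ 384.73.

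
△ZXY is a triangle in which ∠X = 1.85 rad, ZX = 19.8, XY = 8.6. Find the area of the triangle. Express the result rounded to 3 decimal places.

Area = ½·ZX·XY·sin X ≈ 81.843.

area ≈ 81.843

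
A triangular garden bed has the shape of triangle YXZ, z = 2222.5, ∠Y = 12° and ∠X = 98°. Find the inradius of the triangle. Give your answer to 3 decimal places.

The third angle is ∠Z = 180° − ∠Y − ∠X = 70.00°.
Law of sines: y = z·sin Y/sin Z ≈ 491.74.
Law of sines: x = z·sin X/sin Z ≈ 2342.1.
Area = ½·z·y·sin X ≈ 5.4113e+05.
Semiperimeter s = (491.74+2342.1+2222.5)/2 = 2528.2.
Inradius = area/s = 5.4113e+05/2528.2 ≈ 214.04.

r ≈ 214.038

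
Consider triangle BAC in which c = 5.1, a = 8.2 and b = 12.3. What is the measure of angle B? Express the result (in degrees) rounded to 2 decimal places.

By the law of cosines, cos B = (a² + c² − b²) / (2·a·c) ≈ -0.69393, so ∠B ≈ 133.94°.

∠B ≈ 133.94°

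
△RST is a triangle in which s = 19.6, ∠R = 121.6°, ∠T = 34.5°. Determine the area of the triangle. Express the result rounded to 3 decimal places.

The third angle is ∠S = 180° − ∠T − ∠R = 23.90°.
Law of sines: r = s·sin R/sin S ≈ 41.205.
Law of sines: t = s·sin T/sin S ≈ 27.402.
Area = ½·s·r·sin T ≈ 228.72.

228.720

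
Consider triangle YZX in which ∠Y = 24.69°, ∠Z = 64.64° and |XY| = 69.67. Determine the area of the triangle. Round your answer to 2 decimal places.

The third angle is ∠X = 180° − ∠Y − ∠Z = 90.67°.
Law of sines: |ZX| = |XY|·sin Y/sin Z ≈ 32.205.
Law of sines: |YZ| = |XY|·sin X/sin Z ≈ 77.094.
Area = ½·|XY|·|ZX|·sin X ≈ 1121.8.

area ≈ 1121.79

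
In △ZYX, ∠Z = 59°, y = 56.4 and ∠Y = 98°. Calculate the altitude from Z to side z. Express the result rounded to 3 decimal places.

22.037

The third angle is ∠X = 180° − ∠Z − ∠Y = 23.00°.
Law of sines: z = y·sin Z/sin Y ≈ 48.819.
Law of sines: x = y·sin X/sin Y ≈ 22.254.
Area = ½·y·z·sin X ≈ 537.92.
The altitude from Z has length 2·area/z ≈ 22.037.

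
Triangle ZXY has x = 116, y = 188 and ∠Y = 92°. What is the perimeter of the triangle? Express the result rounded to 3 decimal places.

Law of sines: sin X = x·sin Y/y ≈ 0.61665.
Since y ≥ x, only the acute value applies: ∠X ≈ 38.07°.
Then ∠Z = 180° − ∠Y − ∠X ≈ 49.93°.
Law of sines gives z = y·sin Z/sin Y ≈ 143.95.
Semiperimeter s = (143.95+116+188)/2 = 223.98.
Perimeter = 143.95 + 116 + 188 = 447.95.

447.953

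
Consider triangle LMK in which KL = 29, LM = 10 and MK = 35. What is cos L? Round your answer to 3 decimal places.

By the law of cosines, cos L = (KL² + LM² − MK²) / (2·KL·LM) ≈ -0.48966, so ∠L ≈ 119.32°.

-0.490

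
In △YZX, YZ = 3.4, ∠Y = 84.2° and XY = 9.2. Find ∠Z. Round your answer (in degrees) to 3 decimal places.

By the law of cosines, ZX² = XY² + YZ² − 2·XY·YZ·cos Y = 89.878, so ZX ≈ 9.4804.
Law of cosines again: cos Z = (YZ² + ZX² − XY²)/(2·YZ·ZX) ≈ 0.26057, so ∠Z ≈ 74.90°.

∠Z ≈ 74.896°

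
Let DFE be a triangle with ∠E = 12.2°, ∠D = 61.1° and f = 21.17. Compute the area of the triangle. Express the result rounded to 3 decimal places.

area ≈ 43.283

The third angle is ∠F = 180° − ∠E − ∠D = 106.70°.
Law of sines: d = f·sin D/sin F ≈ 19.35.
Law of sines: e = f·sin E/sin F ≈ 4.6707.
Area = ½·f·d·sin E ≈ 43.283.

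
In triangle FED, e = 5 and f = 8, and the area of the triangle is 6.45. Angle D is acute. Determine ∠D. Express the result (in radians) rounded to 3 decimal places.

From area = ½·f·e·sin D, we get sin D = 2·area/(f·e) ≈ 0.32250.
Taking the acute solution, ∠D ≈ 0.3284 rad.

0.328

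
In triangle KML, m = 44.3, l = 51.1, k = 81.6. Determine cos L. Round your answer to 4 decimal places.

0.8313

By the law of cosines, cos L = (k² + m² − l²) / (2·k·m) ≈ 0.83126, so ∠L ≈ 33.77°.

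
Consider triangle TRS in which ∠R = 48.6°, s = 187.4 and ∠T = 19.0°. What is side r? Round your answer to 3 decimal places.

152.043

The third angle is ∠S = 180° − ∠T − ∠R = 112.40°.
Law of sines: r = s·sin R/sin S ≈ 152.04.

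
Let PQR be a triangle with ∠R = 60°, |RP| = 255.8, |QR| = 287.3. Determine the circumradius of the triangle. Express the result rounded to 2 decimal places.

By the law of cosines, |PQ|² = |QR|² + |RP|² − 2·|QR|·|RP|·cos R = 74484, so |PQ| ≈ 272.92.
Area = ½·|QR|·|RP|·sin R ≈ 31823.
Circumradius = |PQ|/(2 sin R) ≈ 157.57.

157.57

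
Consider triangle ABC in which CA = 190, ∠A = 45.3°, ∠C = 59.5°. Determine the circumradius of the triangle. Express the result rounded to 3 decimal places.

The third angle is ∠B = 180° − ∠C − ∠A = 75.20°.
Law of sines: BC = CA·sin A/sin B ≈ 139.69.
Law of sines: AB = CA·sin C/sin B ≈ 169.33.
Circumradius = CA/(2 sin B) ≈ 98.26.

98.260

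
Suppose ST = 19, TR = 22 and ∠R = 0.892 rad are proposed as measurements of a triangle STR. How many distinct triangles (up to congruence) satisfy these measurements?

TR·sin R = 22·sin(0.892 rad) ≈ 17.12.
Since TR sin R < ST < TR (17.12 < 19 < 22), two triangles exist.

2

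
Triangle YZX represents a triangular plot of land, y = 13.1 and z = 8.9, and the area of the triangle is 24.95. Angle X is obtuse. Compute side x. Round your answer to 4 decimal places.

21.4840

From area = ½·y·z·sin X, we get sin X = 2·area/(y·z) ≈ 0.42800.
Taking the obtuse solution, ∠X ≈ 154.66°.
Law of cosines then gives x ≈ 21.484.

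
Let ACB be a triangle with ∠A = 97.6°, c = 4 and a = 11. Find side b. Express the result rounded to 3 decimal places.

9.732

Law of sines: sin C = c·sin A/a ≈ 0.36044.
Since a ≥ c, only the acute value applies: ∠C ≈ 21.13°.
Then ∠B = 180° − ∠A − ∠C ≈ 61.27°.
Law of sines gives b = a·sin B/sin A ≈ 9.7316.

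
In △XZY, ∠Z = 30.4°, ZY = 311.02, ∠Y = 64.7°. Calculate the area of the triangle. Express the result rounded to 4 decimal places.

The third angle is ∠X = 180° − ∠Z − ∠Y = 84.90°.
Law of sines: YX = ZY·sin Z/sin X ≈ 158.01.
Law of sines: XZ = ZY·sin Y/sin X ≈ 282.31.
Area = ½·ZY·YX·sin Y ≈ 22216.

area ≈ 22215.5452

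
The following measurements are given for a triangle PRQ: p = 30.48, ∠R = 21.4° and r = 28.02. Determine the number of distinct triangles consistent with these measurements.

2

p·sin R = 30.48·sin(21.4°) ≈ 11.12.
Since p sin R < r < p (11.12 < 28.02 < 30.48), two triangles exist.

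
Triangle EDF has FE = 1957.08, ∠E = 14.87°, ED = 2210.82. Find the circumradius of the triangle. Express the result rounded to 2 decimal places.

R ≈ 1159.53

By the law of cosines, DF² = FE² + ED² − 2·FE·ED·cos E = 3.5418e+05, so DF ≈ 595.13.
Area = ½·FE·ED·sin E ≈ 5.5518e+05.
Circumradius = DF/(2 sin E) ≈ 1159.5.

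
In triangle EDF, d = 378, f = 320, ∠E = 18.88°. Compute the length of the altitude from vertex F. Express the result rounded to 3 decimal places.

By the law of cosines, e² = d² + f² − 2·d·f·cos E = 16380, so e ≈ 127.98.
Area = ½·d·f·sin E ≈ 19571.
The altitude from F has length 2·area/f ≈ 122.32.

h_F ≈ 122.316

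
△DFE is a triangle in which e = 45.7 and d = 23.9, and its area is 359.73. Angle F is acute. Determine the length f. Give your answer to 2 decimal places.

31.88

From area = ½·e·d·sin F, we get sin F = 2·area/(e·d) ≈ 0.65871.
Taking the acute solution, ∠F ≈ 41.20°.
Law of cosines then gives f ≈ 31.877.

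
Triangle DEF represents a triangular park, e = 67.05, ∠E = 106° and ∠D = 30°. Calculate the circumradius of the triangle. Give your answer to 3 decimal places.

The third angle is ∠F = 180° − ∠D − ∠E = 44.00°.
Law of sines: d = e·sin D/sin E ≈ 34.876.
Law of sines: f = e·sin F/sin E ≈ 48.454.
Circumradius = e/(2 sin E) ≈ 34.876.

R ≈ 34.876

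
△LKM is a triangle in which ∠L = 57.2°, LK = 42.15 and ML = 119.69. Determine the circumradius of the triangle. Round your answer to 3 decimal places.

R ≈ 61.348

By the law of cosines, KM² = ML² + LK² − 2·ML·LK·cos L = 10637, so KM ≈ 103.13.
Area = ½·ML·LK·sin L ≈ 2120.3.
Circumradius = KM/(2 sin L) ≈ 61.348.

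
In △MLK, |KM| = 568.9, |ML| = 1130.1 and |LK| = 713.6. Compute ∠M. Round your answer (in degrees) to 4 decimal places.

By the law of cosines, cos M = (|KM|² + |ML|² − |LK|²) / (2·|KM|·|ML|) ≈ 0.84891, so ∠M ≈ 31.91°.

∠M ≈ 31.9070°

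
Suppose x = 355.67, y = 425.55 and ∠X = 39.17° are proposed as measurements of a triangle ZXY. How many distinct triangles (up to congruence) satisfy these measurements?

y·sin X = 425.55·sin(39.17°) ≈ 268.8.
Since y sin X < x < y (268.8 < 355.67 < 425.55), two triangles exist.

2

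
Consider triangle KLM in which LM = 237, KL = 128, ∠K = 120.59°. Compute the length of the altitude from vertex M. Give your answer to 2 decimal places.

Law of sines: sin M = KL·sin K/LM ≈ 0.46492.
Since LM ≥ KL, only the acute value applies: ∠M ≈ 27.71°.
Then ∠L = 180° − ∠K − ∠M ≈ 31.70°.
Law of sines gives MK = LM·sin L/sin K ≈ 144.69.
Area = ½·LM·KL·sin L ≈ 7971.5.
The altitude from M has length 2·area/KL ≈ 124.55.

h_M ≈ 124.55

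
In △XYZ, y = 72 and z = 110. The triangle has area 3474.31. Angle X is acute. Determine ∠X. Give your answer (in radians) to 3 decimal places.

From area = ½·y·z·sin X, we get sin X = 2·area/(y·z) ≈ 0.87735.
Taking the acute solution, ∠X ≈ 1.0703 rad.

1.070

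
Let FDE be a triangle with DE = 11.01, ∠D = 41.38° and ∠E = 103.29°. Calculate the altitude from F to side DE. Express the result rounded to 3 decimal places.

The third angle is ∠F = 180° − ∠D − ∠E = 35.33°.
Law of sines: EF = DE·sin D/sin F ≈ 12.586.
Law of sines: FD = DE·sin E/sin F ≈ 18.529.
Area = ½·DE·EF·sin E ≈ 67.429.
The altitude from F has length 2·area/DE ≈ 12.249.

12.249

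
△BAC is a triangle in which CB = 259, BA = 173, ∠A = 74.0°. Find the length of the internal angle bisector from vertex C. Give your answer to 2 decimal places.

t_C ≈ 237.28

Law of sines: sin C = BA·sin A/CB ≈ 0.64208.
Since CB ≥ BA, only the acute value applies: ∠C ≈ 39.95°.
Then ∠B = 180° − ∠A − ∠C ≈ 66.05°.
Law of sines gives AC = CB·sin B/sin A ≈ 246.24.
The bisector from C has length 2·AC·CB·cos(∠C/2)/(AC+CB) ≈ 237.28.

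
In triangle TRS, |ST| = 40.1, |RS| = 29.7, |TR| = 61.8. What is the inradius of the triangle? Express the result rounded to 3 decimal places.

Semiperimeter s = (29.7 + 40.1 + 61.8)/2 = 65.8.
Heron's formula: area = √(65.8·36.1·25.7·4) ≈ 494.15.
Inradius = area/s = 494.15/65.8 ≈ 7.51.

r ≈ 7.510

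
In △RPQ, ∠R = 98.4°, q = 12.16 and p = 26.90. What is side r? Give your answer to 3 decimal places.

31.097

By the law of cosines, r² = p² + q² − 2·p·q·cos R = 967.04, so r ≈ 31.097.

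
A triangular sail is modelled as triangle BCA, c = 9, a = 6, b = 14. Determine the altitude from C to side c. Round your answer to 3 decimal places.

Semiperimeter s = (14 + 9 + 6)/2 = 14.5.
Heron's formula: area = √(14.5·0.5·5.5·8.5) ≈ 18.41.
The altitude from C has length 2·area/c ≈ 4.0912.

4.091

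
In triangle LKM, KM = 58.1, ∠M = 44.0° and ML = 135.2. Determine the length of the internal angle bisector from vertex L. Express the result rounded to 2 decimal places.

By the law of cosines, LK² = KM² + ML² − 2·KM·ML·cos M = 10354, so LK ≈ 101.75.
Law of cosines again: cos L = (ML² + LK² − KM²)/(2·ML·LK) ≈ 0.91797, so ∠L ≈ 23.37°.
The bisector from L has length 2·ML·LK·cos(∠L/2)/(ML+LK) ≈ 113.71.

t_L ≈ 113.71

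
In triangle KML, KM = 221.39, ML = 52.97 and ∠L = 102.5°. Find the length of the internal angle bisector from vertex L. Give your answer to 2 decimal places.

52.63

Law of sines: sin K = ML·sin L/KM ≈ 0.23359.
Since KM ≥ ML, only the acute value applies: ∠K ≈ 13.51°.
Then ∠M = 180° − ∠L − ∠K ≈ 63.99°.
Law of sines gives LK = KM·sin M/sin L ≈ 203.8.
The bisector from L has length 2·ML·LK·cos(∠L/2)/(ML+LK) ≈ 52.631.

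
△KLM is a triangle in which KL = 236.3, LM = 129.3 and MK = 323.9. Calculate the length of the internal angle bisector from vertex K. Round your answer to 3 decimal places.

269.184

By the law of cosines, cos K = (MK² + KL² − LM²) / (2·MK·KL) ≈ 0.94091, so ∠K ≈ 19.79°.
The bisector from K has length 2·MK·KL·cos(∠K/2)/(MK+KL) ≈ 269.18.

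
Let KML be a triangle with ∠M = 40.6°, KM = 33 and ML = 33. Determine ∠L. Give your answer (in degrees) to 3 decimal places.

By the law of cosines, LK² = KM² + ML² − 2·KM·ML·cos M = 524.31, so LK ≈ 22.898.
Law of cosines again: cos L = (ML² + LK² − KM²)/(2·ML·LK) ≈ 0.34694, so ∠L ≈ 69.70°.

69.700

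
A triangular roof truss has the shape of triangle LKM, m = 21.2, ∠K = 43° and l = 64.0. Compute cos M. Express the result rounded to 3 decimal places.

cos M ≈ 0.958

By the law of cosines, k² = m² + l² − 2·m·l·cos K = 2560.8, so k ≈ 50.605.
Law of cosines again: cos M = (l² + k² − m²)/(2·l·k) ≈ 0.95832, so ∠M ≈ 16.60°.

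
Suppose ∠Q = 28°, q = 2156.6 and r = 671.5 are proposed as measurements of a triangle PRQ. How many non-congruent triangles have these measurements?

r·sin Q = 671.5·sin(28°) ≈ 315.3.
Since q ≥ r, exactly one triangle exists.

1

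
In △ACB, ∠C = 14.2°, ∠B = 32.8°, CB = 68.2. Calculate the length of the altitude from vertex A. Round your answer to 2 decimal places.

The third angle is ∠A = 180° − ∠C − ∠B = 133.00°.
Law of sines: BA = CB·sin C/sin A ≈ 22.875.
Law of sines: AC = CB·sin B/sin A ≈ 50.515.
Area = ½·CB·BA·sin B ≈ 422.56.
The altitude from A has length 2·area/CB ≈ 12.392.

12.39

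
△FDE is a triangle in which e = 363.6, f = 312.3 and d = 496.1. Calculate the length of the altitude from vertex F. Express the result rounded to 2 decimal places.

Semiperimeter s = (312.3 + 496.1 + 363.6)/2 = 586.
Heron's formula: area = √(586·273.7·89.9·222.4) ≈ 56628.
The altitude from F has length 2·area/f ≈ 362.65.

362.65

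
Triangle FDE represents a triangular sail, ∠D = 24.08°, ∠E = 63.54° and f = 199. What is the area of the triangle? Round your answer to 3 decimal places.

The third angle is ∠F = 180° − ∠D − ∠E = 92.38°.
Law of sines: d = f·sin D/sin F ≈ 81.264.
Law of sines: e = f·sin E/sin F ≈ 178.31.
Area = ½·f·d·sin E ≈ 7238.8.

7238.788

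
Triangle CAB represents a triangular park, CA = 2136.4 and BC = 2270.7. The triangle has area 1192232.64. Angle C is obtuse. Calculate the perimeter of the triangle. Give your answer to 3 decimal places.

From area = ½·BC·CA·sin C, we get sin C = 2·area/(BC·CA) ≈ 0.49153.
Taking the obtuse solution, ∠C ≈ 150.56°.
Law of cosines then gives AB ≈ 4262.6.
Perimeter = 4262.6 + 2270.7 + 2136.4 = 8669.7.

8669.681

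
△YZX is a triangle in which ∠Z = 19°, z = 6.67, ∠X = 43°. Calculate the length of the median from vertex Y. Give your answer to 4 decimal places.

m_Y ≈ 6.1686

The third angle is ∠Y = 180° − ∠Z − ∠X = 118.00°.
Law of sines: y = z·sin Y/sin Z ≈ 18.089.
Law of sines: x = z·sin X/sin Z ≈ 13.972.
Median from Y: ½√(2·z² + 2·x² − y²) ≈ 6.1686.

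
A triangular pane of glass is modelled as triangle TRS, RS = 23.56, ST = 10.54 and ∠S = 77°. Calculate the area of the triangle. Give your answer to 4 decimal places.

120.9790

Area = ½·RS·ST·sin S ≈ 120.98.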